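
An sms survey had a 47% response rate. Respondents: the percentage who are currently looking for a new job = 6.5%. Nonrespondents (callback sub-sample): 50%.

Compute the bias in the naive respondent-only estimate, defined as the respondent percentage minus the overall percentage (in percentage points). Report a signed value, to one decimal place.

-23.1 percentage points

Nonresponse fraction = 1 − 0.47 = 0.53.
Bias = (nonresponse fraction) × (respondent percentage − nonrespondent percentage)
     = 0.53 × (6.5 − 50) = 0.53 × -43.5 = -23.055.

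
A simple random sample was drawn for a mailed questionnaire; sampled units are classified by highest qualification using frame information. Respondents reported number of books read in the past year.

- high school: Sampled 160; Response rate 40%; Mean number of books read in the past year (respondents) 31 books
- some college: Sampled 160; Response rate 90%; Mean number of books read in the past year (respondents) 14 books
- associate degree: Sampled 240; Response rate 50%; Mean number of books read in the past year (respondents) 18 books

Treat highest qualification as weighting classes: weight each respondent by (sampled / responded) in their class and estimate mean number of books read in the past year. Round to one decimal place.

20.6

Each respondent's weight = sampled/responded in their class; summing within a class gives n_sampled, so:
  high school: 160 × 31 = 4960
  some college: 160 × 14 = 2240
  associate degree: 240 × 18 = 4320
Adjusted estimate = 11,520 / 560 = 20.5714 → 20.6.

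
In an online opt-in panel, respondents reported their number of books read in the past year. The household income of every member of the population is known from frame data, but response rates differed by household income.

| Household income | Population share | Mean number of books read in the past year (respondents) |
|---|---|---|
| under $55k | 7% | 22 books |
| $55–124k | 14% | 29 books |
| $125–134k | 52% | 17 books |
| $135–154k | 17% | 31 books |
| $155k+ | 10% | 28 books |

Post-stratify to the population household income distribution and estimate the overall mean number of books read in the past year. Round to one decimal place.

22.5

Weight each group's respondent value by its population share:
  under $55k: 0.07 × 22 = 1.54
  $55–124k: 0.14 × 29 = 4.06
  $125–134k: 0.52 × 17 = 8.84
  $135–154k: 0.17 × 31 = 5.27
  $155k+: 0.1 × 28 = 2.8
Post-stratified estimate = 22.51 → 22.5.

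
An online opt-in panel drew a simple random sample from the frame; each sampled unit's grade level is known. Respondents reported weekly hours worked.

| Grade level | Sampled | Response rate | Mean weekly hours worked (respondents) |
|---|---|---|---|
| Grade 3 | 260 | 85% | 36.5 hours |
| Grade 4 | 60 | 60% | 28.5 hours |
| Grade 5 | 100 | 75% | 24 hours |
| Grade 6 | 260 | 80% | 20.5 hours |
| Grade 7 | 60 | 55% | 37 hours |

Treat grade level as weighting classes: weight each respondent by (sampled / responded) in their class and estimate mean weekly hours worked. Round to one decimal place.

28.6

Inverse-response-rate weighting restores each class to its sampled count, so class totals weight by n_sampled:
  Grade 3: 260 × 36.5 = 9490
  Grade 4: 60 × 28.5 = 1710
  Grade 5: 100 × 24 = 2400
  Grade 6: 260 × 20.5 = 5330
  Grade 7: 60 × 37 = 2220
Adjusted estimate = 21,150 / 740 = 28.5811 → 28.6.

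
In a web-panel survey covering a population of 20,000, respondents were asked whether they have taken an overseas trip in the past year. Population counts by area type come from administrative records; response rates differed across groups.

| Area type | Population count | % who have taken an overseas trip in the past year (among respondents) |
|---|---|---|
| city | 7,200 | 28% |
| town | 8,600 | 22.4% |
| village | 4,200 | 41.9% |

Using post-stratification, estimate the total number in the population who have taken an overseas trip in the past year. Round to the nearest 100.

5,700

Each cell contributes its population count × the respondent rate:
  city: 7,200 × 28% = 2016
  town: 8,600 × 22.4% = 1926.4
  village: 4,200 × 41.9% = 1759.8
Estimated total = 5702.2 → 5,700.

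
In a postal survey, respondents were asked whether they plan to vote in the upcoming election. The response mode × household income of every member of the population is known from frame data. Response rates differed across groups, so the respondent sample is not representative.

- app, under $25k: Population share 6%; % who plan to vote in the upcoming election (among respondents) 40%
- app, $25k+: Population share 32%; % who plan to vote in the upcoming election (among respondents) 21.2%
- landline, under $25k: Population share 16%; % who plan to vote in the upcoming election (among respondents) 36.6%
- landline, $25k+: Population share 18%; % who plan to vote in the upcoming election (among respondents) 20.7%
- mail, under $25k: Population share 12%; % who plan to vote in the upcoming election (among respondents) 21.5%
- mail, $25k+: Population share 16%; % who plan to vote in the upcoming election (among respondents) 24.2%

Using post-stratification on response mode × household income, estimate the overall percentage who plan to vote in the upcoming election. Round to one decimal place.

Weight each group's respondent value by its population share:
  app, under $25k: 0.06 × 40 = 2.4
  app, $25k+: 0.32 × 21.2 = 6.784
  landline, under $25k: 0.16 × 36.6 = 5.856
  landline, $25k+: 0.18 × 20.7 = 3.726
  mail, under $25k: 0.12 × 21.5 = 2.58
  mail, $25k+: 0.16 × 24.2 = 3.872
Post-stratified estimate = 25.218 → 25.2%.

25.2%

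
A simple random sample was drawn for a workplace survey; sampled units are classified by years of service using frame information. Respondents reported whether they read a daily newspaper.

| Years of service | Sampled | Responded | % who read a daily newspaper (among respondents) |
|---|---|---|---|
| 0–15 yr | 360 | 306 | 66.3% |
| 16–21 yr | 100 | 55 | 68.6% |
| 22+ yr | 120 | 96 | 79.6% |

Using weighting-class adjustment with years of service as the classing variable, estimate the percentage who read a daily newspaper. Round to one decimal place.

Response rates by class: 0–15 yr 306/360 = 85%, 16–21 yr 55/100 = 55%, 22+ yr 96/120 = 80%.
With weight = n_sampled/n_responded per class, the weighted class total is n_sampled:
  0–15 yr: 360 × 66.3 = 23,868
  16–21 yr: 100 × 68.6 = 6860
  22+ yr: 120 × 79.6 = 9552
Adjusted estimate = 40,280 / 580 = 69.4483 → 69.4%.

69.4%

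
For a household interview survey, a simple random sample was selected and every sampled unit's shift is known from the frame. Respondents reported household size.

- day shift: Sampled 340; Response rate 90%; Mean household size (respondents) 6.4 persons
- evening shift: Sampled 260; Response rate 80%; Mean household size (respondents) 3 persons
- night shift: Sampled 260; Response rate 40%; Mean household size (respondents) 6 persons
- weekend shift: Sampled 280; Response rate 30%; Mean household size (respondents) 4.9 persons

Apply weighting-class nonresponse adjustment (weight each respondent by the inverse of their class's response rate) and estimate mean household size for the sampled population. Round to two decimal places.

Weighting each respondent by the inverse class response rate inflates each class back to its sampled size, so the class weight is n_sampled:
  day shift: 340 × 6.4 = 2176
  evening shift: 260 × 3 = 780
  night shift: 260 × 6 = 1560
  weekend shift: 280 × 4.9 = 1372
Adjusted estimate = 5888 / 1,140 = 5.16491 → 5.16.

5.16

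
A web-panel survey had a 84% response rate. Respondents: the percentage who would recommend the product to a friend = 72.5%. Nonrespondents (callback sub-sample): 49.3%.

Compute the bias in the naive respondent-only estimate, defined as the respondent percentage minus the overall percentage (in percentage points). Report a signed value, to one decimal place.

+3.7 percentage points

Nonresponse fraction = 1 − 0.84 = 0.16.
Bias = (nonresponse fraction) × (respondent percentage − nonrespondent percentage)
     = 0.16 × (72.5 − 49.3) = 0.16 × 23.2 = 3.712.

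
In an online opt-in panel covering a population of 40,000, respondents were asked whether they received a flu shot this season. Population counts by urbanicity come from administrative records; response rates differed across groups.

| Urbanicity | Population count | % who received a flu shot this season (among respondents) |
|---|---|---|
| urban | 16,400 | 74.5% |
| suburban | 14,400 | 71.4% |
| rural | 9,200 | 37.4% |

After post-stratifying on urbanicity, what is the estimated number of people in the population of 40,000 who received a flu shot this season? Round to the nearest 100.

Estimated count per cell = population count × respondent percentage:
  urban: 16,400 × 74.5% = 12,218
  suburban: 14,400 × 71.4% = 10281.6
  rural: 9,200 × 37.4% = 3440.8
Estimated total = 25940.4 → 25,900.

25,900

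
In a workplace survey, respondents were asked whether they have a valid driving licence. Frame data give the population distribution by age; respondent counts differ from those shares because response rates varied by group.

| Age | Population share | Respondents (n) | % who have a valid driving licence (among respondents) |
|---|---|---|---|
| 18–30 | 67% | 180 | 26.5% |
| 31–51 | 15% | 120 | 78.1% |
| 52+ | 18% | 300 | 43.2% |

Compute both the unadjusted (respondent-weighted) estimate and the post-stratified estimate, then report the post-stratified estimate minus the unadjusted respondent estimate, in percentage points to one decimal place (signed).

Naive respondent-only estimate (weights = respondent counts):
  (180/600)×26.5 + (120/600)×78.1 + (300/600)×43.2 = 45.17%
Reweighting by population age shares:
  0.67×26.5 + 0.15×78.1 + 0.18×43.2 = 37.246%
Difference = 37.246 − 45.17 = -7.924 pp.

-7.9 percentage points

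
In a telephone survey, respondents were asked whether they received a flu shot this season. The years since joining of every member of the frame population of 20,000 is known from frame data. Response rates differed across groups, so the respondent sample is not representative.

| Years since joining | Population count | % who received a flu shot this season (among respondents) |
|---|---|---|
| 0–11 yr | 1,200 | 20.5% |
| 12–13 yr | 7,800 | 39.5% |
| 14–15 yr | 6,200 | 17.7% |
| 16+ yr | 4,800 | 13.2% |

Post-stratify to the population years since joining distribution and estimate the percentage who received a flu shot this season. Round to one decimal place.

25.3%

Each cell contributes population-share × respondent value:
  0–11 yr: (1,200/20,000) × 20.5 = 1.23
  12–13 yr: (7,800/20,000) × 39.5 = 15.405
  14–15 yr: (6,200/20,000) × 17.7 = 5.487
  16+ yr: (4,800/20,000) × 13.2 = 3.168
Post-stratified estimate = 25.29 → 25.3%.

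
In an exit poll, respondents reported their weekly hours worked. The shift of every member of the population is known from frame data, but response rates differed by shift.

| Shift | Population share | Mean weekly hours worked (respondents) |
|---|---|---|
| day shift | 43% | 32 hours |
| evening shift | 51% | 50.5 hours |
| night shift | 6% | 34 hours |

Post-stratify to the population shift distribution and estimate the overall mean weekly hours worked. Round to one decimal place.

Reweight to the known shift distribution:
  day shift: 0.43 × 32 = 13.76
  evening shift: 0.51 × 50.5 = 25.755
  night shift: 0.06 × 34 = 2.04
Post-stratified estimate = 41.555 → 41.6.

41.6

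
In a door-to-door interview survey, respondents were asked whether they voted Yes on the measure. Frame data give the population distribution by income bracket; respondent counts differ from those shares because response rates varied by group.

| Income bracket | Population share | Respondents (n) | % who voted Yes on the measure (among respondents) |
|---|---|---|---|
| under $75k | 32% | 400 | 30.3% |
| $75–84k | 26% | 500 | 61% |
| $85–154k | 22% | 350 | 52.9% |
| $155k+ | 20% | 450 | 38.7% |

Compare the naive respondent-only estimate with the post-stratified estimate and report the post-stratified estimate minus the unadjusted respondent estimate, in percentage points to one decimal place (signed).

-1.3 percentage points

Unadjusted (pooled respondent) estimate weights by respondent counts:
  (400/1700)×30.3 + (500/1700)×61 + (350/1700)×52.9 + (450/1700)×38.7 = 46.2059%
Post-stratifying to population shares instead:
  0.32×30.3 + 0.26×61 + 0.22×52.9 + 0.2×38.7 = 44.934%
Difference = 44.934 − 46.2059 = -1.2719 pp.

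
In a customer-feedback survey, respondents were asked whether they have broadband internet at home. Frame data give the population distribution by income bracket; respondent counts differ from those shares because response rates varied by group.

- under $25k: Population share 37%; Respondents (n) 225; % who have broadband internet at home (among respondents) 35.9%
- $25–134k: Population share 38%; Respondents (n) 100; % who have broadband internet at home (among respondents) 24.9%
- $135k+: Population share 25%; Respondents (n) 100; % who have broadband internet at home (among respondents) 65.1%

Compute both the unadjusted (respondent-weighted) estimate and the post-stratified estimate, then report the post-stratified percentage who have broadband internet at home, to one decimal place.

Without adjustment, the pooled respondent share is:
  (225/425)×35.9 + (100/425)×24.9 + (100/425)×65.1 = 40.1824%
Post-stratified estimate weights by population shares:
  0.37×35.9 + 0.38×24.9 + 0.25×65.1 = 39.02%

39.0%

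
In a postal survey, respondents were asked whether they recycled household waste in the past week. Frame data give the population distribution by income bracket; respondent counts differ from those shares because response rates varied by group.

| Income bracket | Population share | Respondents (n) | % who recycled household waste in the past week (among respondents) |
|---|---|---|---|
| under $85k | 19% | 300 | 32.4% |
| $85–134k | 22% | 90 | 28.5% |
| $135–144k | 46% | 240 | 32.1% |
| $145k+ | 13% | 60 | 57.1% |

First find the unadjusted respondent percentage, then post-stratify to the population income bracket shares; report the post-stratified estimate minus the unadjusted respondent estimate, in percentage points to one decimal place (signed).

Naive respondent-only estimate (weights = respondent counts):
  (300/690)×32.4 + (90/690)×28.5 + (240/690)×32.1 + (60/690)×57.1 = 33.9348%
Post-stratified estimate weights by population shares:
  0.19×32.4 + 0.22×28.5 + 0.46×32.1 + 0.13×57.1 = 34.615%
Difference = 34.615 − 33.9348 = 0.6802 pp.

+0.7 percentage points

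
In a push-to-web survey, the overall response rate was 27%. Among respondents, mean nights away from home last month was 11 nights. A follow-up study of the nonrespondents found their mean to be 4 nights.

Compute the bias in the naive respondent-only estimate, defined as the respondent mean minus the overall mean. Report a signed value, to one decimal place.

+5.1

Nonresponse fraction = 1 − 0.27 = 0.73.
Bias = (nonresponse fraction) × (respondent mean − nonrespondent mean)
     = 0.73 × (11 − 4) = 0.73 × 7 = 5.11.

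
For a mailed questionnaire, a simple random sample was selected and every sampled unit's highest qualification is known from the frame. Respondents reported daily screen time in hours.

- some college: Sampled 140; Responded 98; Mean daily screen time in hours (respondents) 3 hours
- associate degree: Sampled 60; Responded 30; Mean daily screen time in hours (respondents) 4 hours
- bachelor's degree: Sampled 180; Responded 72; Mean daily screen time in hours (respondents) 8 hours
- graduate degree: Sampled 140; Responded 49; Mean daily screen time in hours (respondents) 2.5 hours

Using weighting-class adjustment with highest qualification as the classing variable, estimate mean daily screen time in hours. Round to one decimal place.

4.7

Class response rates: some college 98/140 = 70%, associate degree 30/60 = 50%, bachelor's degree 72/180 = 40%, graduate degree 49/140 = 35%.
Inverse-response-rate weighting restores each class to its sampled count, so class totals weight by n_sampled:
  some college: 140 × 3 = 420
  associate degree: 60 × 4 = 240
  bachelor's degree: 180 × 8 = 1440
  graduate degree: 140 × 2.5 = 350
Adjusted estimate = 2450 / 520 = 4.71154 → 4.7.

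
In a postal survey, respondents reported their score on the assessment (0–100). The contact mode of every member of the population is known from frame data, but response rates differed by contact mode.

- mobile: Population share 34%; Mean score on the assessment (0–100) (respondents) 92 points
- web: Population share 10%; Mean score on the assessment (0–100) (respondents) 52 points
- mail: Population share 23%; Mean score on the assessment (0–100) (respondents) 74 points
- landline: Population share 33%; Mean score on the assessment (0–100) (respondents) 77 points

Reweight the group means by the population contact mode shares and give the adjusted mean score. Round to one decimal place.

78.9

Post-stratification weights by population share, not respondent share:
  mobile: 0.34 × 92 = 31.28
  web: 0.1 × 52 = 5.2
  mail: 0.23 × 74 = 17.02
  landline: 0.33 × 77 = 25.41
Post-stratified estimate = 78.91 → 78.9.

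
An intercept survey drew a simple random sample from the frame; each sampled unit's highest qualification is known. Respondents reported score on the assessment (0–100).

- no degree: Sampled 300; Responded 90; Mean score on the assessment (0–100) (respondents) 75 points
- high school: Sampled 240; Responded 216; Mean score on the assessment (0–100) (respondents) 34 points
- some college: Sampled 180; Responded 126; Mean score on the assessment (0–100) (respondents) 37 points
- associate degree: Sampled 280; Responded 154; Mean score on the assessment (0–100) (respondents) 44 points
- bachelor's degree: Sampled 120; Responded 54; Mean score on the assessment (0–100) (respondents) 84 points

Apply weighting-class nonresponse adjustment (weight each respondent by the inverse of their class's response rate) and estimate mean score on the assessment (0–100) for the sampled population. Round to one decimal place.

Response rates by class: no degree 90/300 = 30%, high school 216/240 = 90%, some college 126/180 = 70%, associate degree 154/280 = 55%, bachelor's degree 54/120 = 45%.
With weight = n_sampled/n_responded per class, the weighted class total is n_sampled:
  no degree: 300 × 75 = 22,500
  high school: 240 × 34 = 8160
  some college: 180 × 37 = 6660
  associate degree: 280 × 44 = 12,320
  bachelor's degree: 120 × 84 = 10,080
Adjusted estimate = 59,720 / 1,120 = 53.3214 → 53.3.

53.3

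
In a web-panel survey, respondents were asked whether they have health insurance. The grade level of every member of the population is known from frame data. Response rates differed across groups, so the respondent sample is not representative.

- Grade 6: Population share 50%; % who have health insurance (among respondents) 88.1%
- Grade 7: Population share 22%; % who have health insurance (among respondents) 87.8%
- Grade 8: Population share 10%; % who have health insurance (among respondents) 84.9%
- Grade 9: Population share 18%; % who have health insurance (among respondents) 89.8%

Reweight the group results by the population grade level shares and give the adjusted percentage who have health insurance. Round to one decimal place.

Reweight to the known grade level distribution:
  Grade 6: 0.5 × 88.1 = 44.05
  Grade 7: 0.22 × 87.8 = 19.316
  Grade 8: 0.1 × 84.9 = 8.49
  Grade 9: 0.18 × 89.8 = 16.164
Post-stratified estimate = 88.02 → 88.0%.

88.0%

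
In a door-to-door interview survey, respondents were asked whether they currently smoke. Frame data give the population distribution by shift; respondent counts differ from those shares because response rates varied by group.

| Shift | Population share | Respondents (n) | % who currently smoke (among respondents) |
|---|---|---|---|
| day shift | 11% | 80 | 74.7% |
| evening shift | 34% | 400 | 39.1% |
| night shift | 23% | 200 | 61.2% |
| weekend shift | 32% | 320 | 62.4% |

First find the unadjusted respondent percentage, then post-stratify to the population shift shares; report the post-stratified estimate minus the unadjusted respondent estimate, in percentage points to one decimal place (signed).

+1.7 percentage points

Naive respondent-only estimate (weights = respondent counts):
  (80/1000)×74.7 + (400/1000)×39.1 + (200/1000)×61.2 + (320/1000)×62.4 = 53.824%
Post-stratified estimate weights by population shares:
  0.11×74.7 + 0.34×39.1 + 0.23×61.2 + 0.32×62.4 = 55.555%
Difference = 55.555 − 53.824 = 1.731 pp.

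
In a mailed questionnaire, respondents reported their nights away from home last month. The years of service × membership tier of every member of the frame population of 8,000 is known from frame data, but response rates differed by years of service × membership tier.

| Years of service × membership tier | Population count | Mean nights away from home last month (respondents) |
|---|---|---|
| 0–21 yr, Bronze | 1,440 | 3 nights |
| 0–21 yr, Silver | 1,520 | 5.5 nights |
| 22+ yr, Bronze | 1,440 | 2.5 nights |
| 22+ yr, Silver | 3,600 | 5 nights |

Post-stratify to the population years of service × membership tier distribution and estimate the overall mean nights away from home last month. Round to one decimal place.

4.3

Each cell contributes population-share × respondent value:
  0–21 yr, Bronze: (1,440/8,000) × 3 = 0.54
  0–21 yr, Silver: (1,520/8,000) × 5.5 = 1.045
  22+ yr, Bronze: (1,440/8,000) × 2.5 = 0.45
  22+ yr, Silver: (3,600/8,000) × 5 = 2.25
Post-stratified estimate = 4.285 → 4.3.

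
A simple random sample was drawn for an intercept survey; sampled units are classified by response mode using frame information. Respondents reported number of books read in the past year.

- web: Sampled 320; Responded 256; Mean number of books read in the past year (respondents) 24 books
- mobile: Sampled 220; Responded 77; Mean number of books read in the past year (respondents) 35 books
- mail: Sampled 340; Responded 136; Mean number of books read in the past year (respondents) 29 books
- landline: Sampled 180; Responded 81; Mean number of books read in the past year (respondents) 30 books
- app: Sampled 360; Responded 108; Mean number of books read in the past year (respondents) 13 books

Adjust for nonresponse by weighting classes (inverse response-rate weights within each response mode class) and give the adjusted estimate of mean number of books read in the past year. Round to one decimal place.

Class response rates: web 256/320 = 80%, mobile 77/220 = 35%, mail 136/340 = 40%, landline 81/180 = 45%, app 108/360 = 30%.
With weight = n_sampled/n_responded per class, the weighted class total is n_sampled:
  web: 320 × 24 = 7680
  mobile: 220 × 35 = 7700
  mail: 340 × 29 = 9860
  landline: 180 × 30 = 5400
  app: 360 × 13 = 4680
Adjusted estimate = 35,320 / 1,420 = 24.8732 → 24.9.

24.9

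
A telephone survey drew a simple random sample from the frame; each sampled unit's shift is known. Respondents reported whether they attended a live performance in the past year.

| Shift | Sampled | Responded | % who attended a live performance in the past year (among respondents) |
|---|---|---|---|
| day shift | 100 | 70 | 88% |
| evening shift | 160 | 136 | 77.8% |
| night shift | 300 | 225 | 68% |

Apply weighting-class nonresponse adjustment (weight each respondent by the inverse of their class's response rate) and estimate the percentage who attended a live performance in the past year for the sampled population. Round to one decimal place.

Response rates by class: day shift 70/100 = 70%, evening shift 136/160 = 85%, night shift 225/300 = 75%.
Weighting each respondent by the inverse class response rate inflates each class back to its sampled size, so the class weight is n_sampled:
  day shift: 100 × 88 = 8800
  evening shift: 160 × 77.8 = 12,448
  night shift: 300 × 68 = 20,400
Adjusted estimate = 41,648 / 560 = 74.3714 → 74.4%.

74.4%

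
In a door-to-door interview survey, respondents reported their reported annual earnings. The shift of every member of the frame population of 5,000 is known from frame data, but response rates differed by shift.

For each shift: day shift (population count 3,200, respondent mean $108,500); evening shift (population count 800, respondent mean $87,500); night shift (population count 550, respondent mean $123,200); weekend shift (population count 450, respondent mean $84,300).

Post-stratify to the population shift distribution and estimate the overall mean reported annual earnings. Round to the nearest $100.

$104,600

Weight each group's respondent value by its population share:
  day shift: (3,200/5,000) × 108,500 = 69,440
  evening shift: (800/5,000) × 87,500 = 14,000
  night shift: (550/5,000) × 123,200 = 13,552
  weekend shift: (450/5,000) × 84,300 = 7587
Post-stratified estimate = 104,579 → $104,600.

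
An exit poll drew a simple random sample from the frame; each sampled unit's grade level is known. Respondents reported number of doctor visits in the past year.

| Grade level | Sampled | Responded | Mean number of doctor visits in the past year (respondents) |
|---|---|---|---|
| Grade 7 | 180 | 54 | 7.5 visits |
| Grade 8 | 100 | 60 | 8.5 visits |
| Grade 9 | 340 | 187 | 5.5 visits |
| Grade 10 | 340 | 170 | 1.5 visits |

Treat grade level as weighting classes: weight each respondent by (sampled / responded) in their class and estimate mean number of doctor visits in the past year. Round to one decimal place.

Response rates by class: Grade 7 54/180 = 30%, Grade 8 60/100 = 60%, Grade 9 187/340 = 55%, Grade 10 170/340 = 50%.
Weighting each respondent by the inverse class response rate inflates each class back to its sampled size, so the class weight is n_sampled:
  Grade 7: 180 × 7.5 = 1350
  Grade 8: 100 × 8.5 = 850
  Grade 9: 340 × 5.5 = 1870
  Grade 10: 340 × 1.5 = 510
Adjusted estimate = 4580 / 960 = 4.77083 → 4.8.

4.8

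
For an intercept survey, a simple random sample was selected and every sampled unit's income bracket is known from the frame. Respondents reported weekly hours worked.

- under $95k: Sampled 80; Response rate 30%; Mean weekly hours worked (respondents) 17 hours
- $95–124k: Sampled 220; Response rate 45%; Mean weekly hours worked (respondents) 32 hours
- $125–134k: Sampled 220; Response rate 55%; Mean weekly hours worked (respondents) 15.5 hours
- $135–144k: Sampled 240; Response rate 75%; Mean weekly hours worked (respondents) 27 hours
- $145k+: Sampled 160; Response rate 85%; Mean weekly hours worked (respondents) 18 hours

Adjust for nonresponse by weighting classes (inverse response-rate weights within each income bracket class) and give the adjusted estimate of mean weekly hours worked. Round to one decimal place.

Inverse-response-rate weighting restores each class to its sampled count, so class totals weight by n_sampled:
  under $95k: 80 × 17 = 1360
  $95–124k: 220 × 32 = 7040
  $125–134k: 220 × 15.5 = 3410
  $135–144k: 240 × 27 = 6480
  $145k+: 160 × 18 = 2880
Adjusted estimate = 21,170 / 920 = 23.0109 → 23.0.

23.0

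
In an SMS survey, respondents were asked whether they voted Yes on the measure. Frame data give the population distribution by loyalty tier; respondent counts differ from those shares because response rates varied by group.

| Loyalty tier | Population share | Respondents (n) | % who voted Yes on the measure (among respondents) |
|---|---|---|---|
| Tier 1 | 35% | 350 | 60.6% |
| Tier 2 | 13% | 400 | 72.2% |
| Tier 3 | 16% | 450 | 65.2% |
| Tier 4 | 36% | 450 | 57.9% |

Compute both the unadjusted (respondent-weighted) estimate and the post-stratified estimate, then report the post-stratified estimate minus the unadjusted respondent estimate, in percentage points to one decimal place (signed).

Unadjusted (pooled respondent) estimate weights by respondent counts:
  (350/1650)×60.6 + (400/1650)×72.2 + (450/1650)×65.2 + (450/1650)×57.9 = 63.9303%
Post-stratified estimate weights by population shares:
  0.35×60.6 + 0.13×72.2 + 0.16×65.2 + 0.36×57.9 = 61.872%
Difference = 61.872 − 63.9303 = -2.0583 pp.

-2.1 percentage points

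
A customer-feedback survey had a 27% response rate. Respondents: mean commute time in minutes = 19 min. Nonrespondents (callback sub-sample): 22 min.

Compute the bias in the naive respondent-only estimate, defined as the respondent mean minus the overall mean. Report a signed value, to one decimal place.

Nonresponse fraction = 1 − 0.27 = 0.73.
Bias = (nonresponse fraction) × (respondent mean − nonrespondent mean)
     = 0.73 × (19 − 22) = 0.73 × -3 = -2.19.

-2.2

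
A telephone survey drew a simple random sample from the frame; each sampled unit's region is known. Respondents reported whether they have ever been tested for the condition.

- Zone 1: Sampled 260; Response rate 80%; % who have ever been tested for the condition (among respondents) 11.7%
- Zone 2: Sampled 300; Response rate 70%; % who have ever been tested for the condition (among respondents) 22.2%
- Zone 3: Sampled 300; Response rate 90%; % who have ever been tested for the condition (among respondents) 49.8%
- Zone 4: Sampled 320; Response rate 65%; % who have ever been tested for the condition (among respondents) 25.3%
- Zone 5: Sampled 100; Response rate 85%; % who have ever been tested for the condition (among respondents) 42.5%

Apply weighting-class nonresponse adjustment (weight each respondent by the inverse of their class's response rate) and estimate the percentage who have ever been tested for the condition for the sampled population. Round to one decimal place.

28.9%

Inverse-response-rate weighting restores each class to its sampled count, so class totals weight by n_sampled:
  Zone 1: 260 × 11.7 = 3042
  Zone 2: 300 × 22.2 = 6660
  Zone 3: 300 × 49.8 = 14,940
  Zone 4: 320 × 25.3 = 8096
  Zone 5: 100 × 42.5 = 4250
Adjusted estimate = 36,988 / 1,280 = 28.8969 → 28.9%.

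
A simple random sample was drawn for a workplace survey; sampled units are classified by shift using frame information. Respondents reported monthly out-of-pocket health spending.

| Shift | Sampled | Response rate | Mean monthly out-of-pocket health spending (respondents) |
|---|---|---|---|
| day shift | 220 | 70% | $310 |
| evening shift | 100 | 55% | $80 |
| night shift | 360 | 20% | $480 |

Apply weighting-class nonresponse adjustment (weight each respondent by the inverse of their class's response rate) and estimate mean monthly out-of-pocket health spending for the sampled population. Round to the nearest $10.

Weighting each respondent by the inverse class response rate inflates each class back to its sampled size, so the class weight is n_sampled:
  day shift: 220 × 310 = 68,200
  evening shift: 100 × 80 = 8000
  night shift: 360 × 480 = 172,800
Adjusted estimate = 249,000 / 680 = 366.176 → $370.

$370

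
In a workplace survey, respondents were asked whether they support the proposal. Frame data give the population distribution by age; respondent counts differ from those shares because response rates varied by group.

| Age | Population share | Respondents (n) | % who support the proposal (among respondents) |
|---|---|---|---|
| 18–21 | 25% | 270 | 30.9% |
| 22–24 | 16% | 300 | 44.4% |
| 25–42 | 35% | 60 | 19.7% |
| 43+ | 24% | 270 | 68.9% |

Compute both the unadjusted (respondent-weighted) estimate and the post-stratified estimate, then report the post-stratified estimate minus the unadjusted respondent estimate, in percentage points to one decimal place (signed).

Unadjusted (pooled respondent) estimate weights by respondent counts:
  (270/900)×30.9 + (300/900)×44.4 + (60/900)×19.7 + (270/900)×68.9 = 46.0533%
Post-stratified estimate weights by population shares:
  0.25×30.9 + 0.16×44.4 + 0.35×19.7 + 0.24×68.9 = 38.26%
Difference = 38.26 − 46.0533 = -7.7933 pp.

-7.8 percentage points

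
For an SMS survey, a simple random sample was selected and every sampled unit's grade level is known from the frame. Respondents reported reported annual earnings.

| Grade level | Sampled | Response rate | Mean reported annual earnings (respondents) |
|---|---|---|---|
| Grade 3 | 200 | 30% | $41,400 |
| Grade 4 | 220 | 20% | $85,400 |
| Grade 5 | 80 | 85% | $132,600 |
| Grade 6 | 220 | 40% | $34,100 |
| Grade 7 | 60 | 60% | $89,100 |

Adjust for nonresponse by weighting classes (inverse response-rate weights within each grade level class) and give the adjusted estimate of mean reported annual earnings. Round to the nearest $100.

$64,800

With weight = n_sampled/n_responded per class, the weighted class total is n_sampled:
  Grade 3: 200 × 41,400 = 8,280,000
  Grade 4: 220 × 85,400 = 18,788,000
  Grade 5: 80 × 132,600 = 10,608,000
  Grade 6: 220 × 34,100 = 7,502,000
  Grade 7: 60 × 89,100 = 5,346,000
Adjusted estimate = 50,524,000 / 780 = 64774.4 → $64,800.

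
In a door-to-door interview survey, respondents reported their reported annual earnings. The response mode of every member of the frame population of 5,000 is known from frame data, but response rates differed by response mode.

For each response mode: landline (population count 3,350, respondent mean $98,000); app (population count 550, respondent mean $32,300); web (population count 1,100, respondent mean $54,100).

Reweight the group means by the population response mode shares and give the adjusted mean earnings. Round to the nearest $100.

Reweight to the known response mode distribution:
  landline: (3,350/5,000) × 98,000 = 65,660
  app: (550/5,000) × 32,300 = 3553
  web: (1,100/5,000) × 54,100 = 11,902
Post-stratified estimate = 81,115 → $81,100.

$81,100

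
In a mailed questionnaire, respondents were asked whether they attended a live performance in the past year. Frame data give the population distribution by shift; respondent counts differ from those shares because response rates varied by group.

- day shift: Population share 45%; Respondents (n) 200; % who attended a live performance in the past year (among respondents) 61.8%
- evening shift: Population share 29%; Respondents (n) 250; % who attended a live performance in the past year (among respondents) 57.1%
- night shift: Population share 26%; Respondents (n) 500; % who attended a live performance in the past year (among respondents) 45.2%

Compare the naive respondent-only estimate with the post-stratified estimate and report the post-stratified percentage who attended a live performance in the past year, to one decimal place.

56.1%

Unadjusted (pooled respondent) estimate weights by respondent counts:
  (200/950)×61.8 + (250/950)×57.1 + (500/950)×45.2 = 51.8263%
Reweighting by population shift shares:
  0.45×61.8 + 0.29×57.1 + 0.26×45.2 = 56.121%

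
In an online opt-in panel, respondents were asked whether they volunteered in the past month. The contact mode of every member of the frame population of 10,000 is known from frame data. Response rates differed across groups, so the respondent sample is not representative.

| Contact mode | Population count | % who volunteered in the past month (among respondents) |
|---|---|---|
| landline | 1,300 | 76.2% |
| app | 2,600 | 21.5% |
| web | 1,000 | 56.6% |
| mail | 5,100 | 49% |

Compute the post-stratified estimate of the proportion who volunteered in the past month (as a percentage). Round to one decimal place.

46.1%

Weight each group's respondent value by its population share:
  landline: (1,300/10,000) × 76.2 = 9.906
  app: (2,600/10,000) × 21.5 = 5.59
  web: (1,000/10,000) × 56.6 = 5.66
  mail: (5,100/10,000) × 49 = 24.99
Post-stratified estimate = 46.146 → 46.1%.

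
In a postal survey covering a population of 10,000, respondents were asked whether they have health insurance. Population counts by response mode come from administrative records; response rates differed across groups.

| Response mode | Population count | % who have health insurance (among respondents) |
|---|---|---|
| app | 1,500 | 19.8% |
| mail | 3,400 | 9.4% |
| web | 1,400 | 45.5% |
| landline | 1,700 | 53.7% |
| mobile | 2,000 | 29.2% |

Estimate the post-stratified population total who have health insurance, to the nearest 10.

2,750

Apply each group's respondent rate to its population count:
  app: 1,500 × 19.8% = 297
  mail: 3,400 × 9.4% = 319.6
  web: 1,400 × 45.5% = 637
  landline: 1,700 × 53.7% = 912.9
  mobile: 2,000 × 29.2% = 584
Estimated total = 2750.5 → 2,750.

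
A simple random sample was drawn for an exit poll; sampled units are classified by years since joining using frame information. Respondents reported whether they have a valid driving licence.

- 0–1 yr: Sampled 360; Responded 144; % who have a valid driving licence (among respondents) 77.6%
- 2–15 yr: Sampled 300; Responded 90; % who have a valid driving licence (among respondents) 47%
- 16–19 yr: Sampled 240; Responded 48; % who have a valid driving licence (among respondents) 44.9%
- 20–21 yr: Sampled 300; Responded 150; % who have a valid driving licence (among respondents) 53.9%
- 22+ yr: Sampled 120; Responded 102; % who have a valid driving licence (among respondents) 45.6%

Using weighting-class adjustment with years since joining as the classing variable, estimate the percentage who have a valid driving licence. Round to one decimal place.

56.4%

Class response rates: 0–1 yr 144/360 = 40%, 2–15 yr 90/300 = 30%, 16–19 yr 48/240 = 20%, 20–21 yr 150/300 = 50%, 22+ yr 102/120 = 85%.
Inverse-response-rate weighting restores each class to its sampled count, so class totals weight by n_sampled:
  0–1 yr: 360 × 77.6 = 27936
  2–15 yr: 300 × 47 = 14,100
  16–19 yr: 240 × 44.9 = 10,776
  20–21 yr: 300 × 53.9 = 16,170
  22+ yr: 120 × 45.6 = 5472
Adjusted estimate = 74,454 / 1,320 = 56.4045 → 56.4%.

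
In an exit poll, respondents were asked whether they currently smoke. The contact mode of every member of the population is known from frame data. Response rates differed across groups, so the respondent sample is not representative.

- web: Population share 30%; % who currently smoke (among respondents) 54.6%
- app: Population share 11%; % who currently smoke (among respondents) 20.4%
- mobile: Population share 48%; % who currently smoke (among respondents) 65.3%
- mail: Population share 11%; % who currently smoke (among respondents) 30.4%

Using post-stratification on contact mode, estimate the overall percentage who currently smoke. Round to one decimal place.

Post-stratification weights by population share, not respondent share:
  web: 0.3 × 54.6 = 16.38
  app: 0.11 × 20.4 = 2.244
  mobile: 0.48 × 65.3 = 31.344
  mail: 0.11 × 30.4 = 3.344
Post-stratified estimate = 53.312 → 53.3%.

53.3%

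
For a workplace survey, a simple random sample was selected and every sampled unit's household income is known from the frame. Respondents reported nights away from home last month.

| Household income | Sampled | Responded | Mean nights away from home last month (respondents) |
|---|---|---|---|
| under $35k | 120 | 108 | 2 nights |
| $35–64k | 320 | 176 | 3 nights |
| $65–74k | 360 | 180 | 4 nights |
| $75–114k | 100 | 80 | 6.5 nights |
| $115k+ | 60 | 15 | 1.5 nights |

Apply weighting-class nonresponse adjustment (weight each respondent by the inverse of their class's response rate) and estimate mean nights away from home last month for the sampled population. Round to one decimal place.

Class response rates: under $35k 108/120 = 90%, $35–64k 176/320 = 55%, $65–74k 180/360 = 50%, $75–114k 80/100 = 80%, $115k+ 15/60 = 25%.
Inverse-response-rate weighting restores each class to its sampled count, so class totals weight by n_sampled:
  under $35k: 120 × 2 = 240
  $35–64k: 320 × 3 = 960
  $65–74k: 360 × 4 = 1440
  $75–114k: 100 × 6.5 = 650
  $115k+: 60 × 1.5 = 90
Adjusted estimate = 3380 / 960 = 3.52083 → 3.5.

3.5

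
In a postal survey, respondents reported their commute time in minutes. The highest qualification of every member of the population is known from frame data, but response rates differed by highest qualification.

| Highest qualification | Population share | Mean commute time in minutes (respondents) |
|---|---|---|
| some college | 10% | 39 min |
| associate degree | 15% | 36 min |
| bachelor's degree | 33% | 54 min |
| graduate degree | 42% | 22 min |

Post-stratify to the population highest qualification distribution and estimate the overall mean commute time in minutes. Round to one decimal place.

36.4

Each cell contributes population-share × respondent value:
  some college: 0.1 × 39 = 3.9
  associate degree: 0.15 × 36 = 5.4
  bachelor's degree: 0.33 × 54 = 17.82
  graduate degree: 0.42 × 22 = 9.24
Post-stratified estimate = 36.36 → 36.4.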